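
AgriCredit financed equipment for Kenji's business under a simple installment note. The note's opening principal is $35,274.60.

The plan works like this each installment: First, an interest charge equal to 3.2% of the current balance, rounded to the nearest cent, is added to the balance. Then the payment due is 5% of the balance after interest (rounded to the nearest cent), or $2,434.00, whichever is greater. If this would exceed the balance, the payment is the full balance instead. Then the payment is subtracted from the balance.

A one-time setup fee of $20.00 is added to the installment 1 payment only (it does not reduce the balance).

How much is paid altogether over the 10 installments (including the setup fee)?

Installment 1: opening $35,274.60; interest $1,128.79 → $36,403.39; payment $2,434.00 (+ $20.00 fee); balance $33,969.39
Installment 2: opening $33,969.39; interest $1,087.02 → $35,056.41; payment $2,434.00; balance $32,622.41
Installment 3: opening $32,622.41; interest $1,043.92 → $33,666.33; payment $2,434.00; balance $31,232.33
Installment 4: opening $31,232.33; interest $999.43 → $32,231.76; payment $2,434.00; balance $29,797.76
Installment 5: opening $29,797.76; interest $953.53 → $30,751.29; payment $2,434.00; balance $28,317.29
Installment 6: opening $28,317.29; interest $906.15 → $29,223.44; payment $2,434.00; balance $26,789.44
Installment 7: opening $26,789.44; interest $857.26 → $27,646.70; payment $2,434.00; balance $25,212.70
Installment 8: opening $25,212.70; interest $806.81 → $26,019.51; payment $2,434.00; balance $23,585.51
Installment 9: opening $23,585.51; interest $754.74 → $24,340.25; payment $2,434.00; balance $21,906.25
Installment 10: opening $21,906.25; interest $701.00 → $22,607.25; payment $2,434.00; balance $20,173.25
Total paid: $24,360.00

$24,360.00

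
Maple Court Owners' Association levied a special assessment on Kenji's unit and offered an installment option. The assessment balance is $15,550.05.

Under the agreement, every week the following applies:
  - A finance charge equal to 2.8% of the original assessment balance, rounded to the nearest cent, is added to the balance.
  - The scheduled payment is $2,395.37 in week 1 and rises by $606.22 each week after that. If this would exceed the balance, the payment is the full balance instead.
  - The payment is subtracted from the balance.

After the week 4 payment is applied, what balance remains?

$4,072.85

Week 1: $15,550.05 +$435.40 interest = $15,985.45; pay $2,395.37 → $13,590.08
Week 2: $13,590.08 +$435.40 interest = $14,025.48; pay $3,001.59 → $11,023.89
Week 3: $11,023.89 +$435.40 interest = $11,459.29; pay $3,607.81 → $7,851.48
Week 4: $7,851.48 +$435.40 interest = $8,286.88; pay $4,214.03 → $4,072.85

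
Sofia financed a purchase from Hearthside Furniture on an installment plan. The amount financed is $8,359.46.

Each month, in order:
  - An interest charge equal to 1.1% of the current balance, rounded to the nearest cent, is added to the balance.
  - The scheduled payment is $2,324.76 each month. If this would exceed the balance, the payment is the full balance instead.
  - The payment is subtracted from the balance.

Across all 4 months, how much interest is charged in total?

$219.36

Month 1: $8,359.46 +$91.95 interest = $8,451.41; pay $2,324.76 → $6,126.65
Month 2: $6,126.65 +$67.39 interest = $6,194.04; pay $2,324.76 → $3,869.28
Month 3: $3,869.28 +$42.56 interest = $3,911.84; pay $2,324.76 → $1,587.08
Month 4: $1,587.08 +$17.46 interest = $1,604.54; pay $1,604.54 → $0.00
Total interest: $91.95 + $67.39 + $42.56 + $17.46 = $219.36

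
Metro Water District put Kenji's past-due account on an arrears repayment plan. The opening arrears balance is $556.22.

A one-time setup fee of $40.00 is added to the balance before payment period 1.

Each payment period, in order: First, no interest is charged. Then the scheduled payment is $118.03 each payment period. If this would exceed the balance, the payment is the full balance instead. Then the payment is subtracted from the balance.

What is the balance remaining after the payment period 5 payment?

$6.07

Payment period 1: opening $596.22; payment $118.03; balance $478.19
Payment period 2: opening $478.19; payment $118.03; balance $360.16
Payment period 3: opening $360.16; payment $118.03; balance $242.13
Payment period 4: opening $242.13; payment $118.03; balance $124.10
Payment period 5: opening $124.10; payment $118.03; balance $6.07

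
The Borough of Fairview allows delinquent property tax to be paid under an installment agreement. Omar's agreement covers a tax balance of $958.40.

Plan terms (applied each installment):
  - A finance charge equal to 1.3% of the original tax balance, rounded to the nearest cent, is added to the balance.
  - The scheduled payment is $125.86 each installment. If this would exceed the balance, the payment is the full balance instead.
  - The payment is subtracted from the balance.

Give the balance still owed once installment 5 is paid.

$391.40

# | Opening | Interest | Payment | End bal
1 | $958.40 | $12.46 | $125.86 | $845.00
2 | $845.00 | $12.46 | $125.86 | $731.60
3 | $731.60 | $12.46 | $125.86 | $618.20
4 | $618.20 | $12.46 | $125.86 | $504.80
5 | $504.80 | $12.46 | $125.86 | $391.40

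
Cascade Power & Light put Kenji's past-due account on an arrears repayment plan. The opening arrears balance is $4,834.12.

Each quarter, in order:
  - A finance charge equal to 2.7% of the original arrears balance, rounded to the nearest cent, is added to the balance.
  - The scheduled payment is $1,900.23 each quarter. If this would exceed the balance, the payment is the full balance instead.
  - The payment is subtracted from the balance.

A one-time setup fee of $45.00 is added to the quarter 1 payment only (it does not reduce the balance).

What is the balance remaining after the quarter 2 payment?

$1,294.70

Quarter 1: opening $4,834.12; interest $130.52 → $4,964.64; payment $1,900.23 (+ $45.00 fee); balance $3,064.41
Quarter 2: opening $3,064.41; interest $130.52 → $3,194.93; payment $1,900.23; balance $1,294.70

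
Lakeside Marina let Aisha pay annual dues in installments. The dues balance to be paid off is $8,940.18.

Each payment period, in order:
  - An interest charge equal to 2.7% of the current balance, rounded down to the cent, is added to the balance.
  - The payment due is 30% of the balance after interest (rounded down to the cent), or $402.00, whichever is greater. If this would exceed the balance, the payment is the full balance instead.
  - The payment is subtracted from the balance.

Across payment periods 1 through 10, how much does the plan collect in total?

Payment period 1: $8,940.18 +$241.38 interest = $9,181.56; pay $2,754.46 → $6,427.10
Payment period 2: $6,427.10 +$173.53 interest = $6,600.63; pay $1,980.18 → $4,620.45
Payment period 3: $4,620.45 +$124.75 interest = $4,745.20; pay $1,423.56 → $3,321.64
Payment period 4: $3,321.64 +$89.68 interest = $3,411.32; pay $1,023.39 → $2,387.93
Payment period 5: $2,387.93 +$64.47 interest = $2,452.40; pay $735.72 → $1,716.68
Payment period 6: $1,716.68 +$46.35 interest = $1,763.03; pay $528.90 → $1,234.13
Payment period 7: $1,234.13 +$33.32 interest = $1,267.45; pay $402.00 → $865.45
Payment period 8: $865.45 +$23.36 interest = $888.81; pay $402.00 → $486.81
Payment period 9: $486.81 +$13.14 interest = $499.95; pay $402.00 → $97.95
Payment period 10: $97.95 +$2.64 interest = $100.59; pay $100.59 → $0.00
Total paid: $9,752.80

$9,752.80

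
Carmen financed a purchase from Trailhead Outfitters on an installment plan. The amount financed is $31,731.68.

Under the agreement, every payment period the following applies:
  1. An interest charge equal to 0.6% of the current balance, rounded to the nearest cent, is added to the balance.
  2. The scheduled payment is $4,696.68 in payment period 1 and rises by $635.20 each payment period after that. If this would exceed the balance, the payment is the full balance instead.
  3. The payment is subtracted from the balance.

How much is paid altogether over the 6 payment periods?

$32,388.62

Payment period 1: opening $31,731.68; interest $190.39 → $31,922.07; payment $4,696.68; balance $27,225.39
Payment period 2: opening $27,225.39; interest $163.35 → $27,388.74; payment $5,331.88; balance $22,056.86
Payment period 3: opening $22,056.86; interest $132.34 → $22,189.20; payment $5,967.08; balance $16,222.12
Payment period 4: opening $16,222.12; interest $97.33 → $16,319.45; payment $6,602.28; balance $9,717.17
Payment period 5: opening $9,717.17; interest $58.30 → $9,775.47; payment $7,237.48; balance $2,537.99
Payment period 6: opening $2,537.99; interest $15.23 → $2,553.22; payment $2,553.22; balance $0.00
Total paid: $32,388.62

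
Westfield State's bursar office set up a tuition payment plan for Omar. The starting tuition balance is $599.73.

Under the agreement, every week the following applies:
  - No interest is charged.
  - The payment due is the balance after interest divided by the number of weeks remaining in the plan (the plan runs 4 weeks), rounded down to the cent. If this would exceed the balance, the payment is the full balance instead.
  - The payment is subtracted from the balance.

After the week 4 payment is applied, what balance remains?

$0.00

Week 1: $599.73 − $149.93 → $449.80
Week 2: $449.80 − $149.93 → $299.87
Week 3: $299.87 − $149.93 → $149.94
Week 4: $149.94 − $149.94 → $0.00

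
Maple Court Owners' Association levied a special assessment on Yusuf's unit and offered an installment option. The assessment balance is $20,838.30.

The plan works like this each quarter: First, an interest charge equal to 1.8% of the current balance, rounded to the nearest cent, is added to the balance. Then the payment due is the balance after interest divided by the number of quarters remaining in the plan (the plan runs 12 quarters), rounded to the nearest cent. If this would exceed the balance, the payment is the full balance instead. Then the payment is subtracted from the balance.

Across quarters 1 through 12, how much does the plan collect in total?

# | Opening | Interest | Payment | End bal
1 | $20,838.30 | $375.09 | $1,767.78 | $19,445.61
2 | $19,445.61 | $350.02 | $1,799.60 | $17,996.03
3 | $17,996.03 | $323.93 | $1,832.00 | $16,487.96
4 | $16,487.96 | $296.78 | $1,864.97 | $14,919.77
5 | $14,919.77 | $268.56 | $1,898.54 | $13,289.79
6 | $13,289.79 | $239.22 | $1,932.72 | $11,596.29
7 | $11,596.29 | $208.73 | $1,967.50 | $9,837.52
8 | $9,837.52 | $177.08 | $2,002.92 | $8,011.68
9 | $8,011.68 | $144.21 | $2,038.97 | $6,116.92
10 | $6,116.92 | $110.10 | $2,075.67 | $4,151.35
11 | $4,151.35 | $74.72 | $2,113.04 | $2,113.03
12 | $2,113.03 | $38.03 | $2,151.06 | $0.00
Total paid: $23,444.77

$23,444.77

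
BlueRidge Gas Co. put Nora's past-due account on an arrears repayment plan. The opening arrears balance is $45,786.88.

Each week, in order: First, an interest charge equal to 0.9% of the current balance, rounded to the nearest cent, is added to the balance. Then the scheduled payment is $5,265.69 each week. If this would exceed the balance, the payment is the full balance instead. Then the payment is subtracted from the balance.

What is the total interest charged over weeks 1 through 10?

$2,107.17

Week 1: opening $45,786.88; interest $412.08 → $46,198.96; payment $5,265.69; balance $40,933.27
Week 2: opening $40,933.27; interest $368.40 → $41,301.67; payment $5,265.69; balance $36,035.98
Week 3: opening $36,035.98; interest $324.32 → $36,360.30; payment $5,265.69; balance $31,094.61
Week 4: opening $31,094.61; interest $279.85 → $31,374.46; payment $5,265.69; balance $26,108.77
Week 5: opening $26,108.77; interest $234.98 → $26,343.75; payment $5,265.69; balance $21,078.06
Week 6: opening $21,078.06; interest $189.70 → $21,267.76; payment $5,265.69; balance $16,002.07
Week 7: opening $16,002.07; interest $144.02 → $16,146.09; payment $5,265.69; balance $10,880.40
Week 8: opening $10,880.40; interest $97.92 → $10,978.32; payment $5,265.69; balance $5,712.63
Week 9: opening $5,712.63; interest $51.41 → $5,764.04; payment $5,265.69; balance $498.35
Week 10: opening $498.35; interest $4.49 → $502.84; payment $502.84; balance $0.00
Total interest: $412.08 + $368.40 + $324.32 + $279.85 + $234.98 + $189.70 + $144.02 + $97.92 + $51.41 + $4.49 = $2,107.17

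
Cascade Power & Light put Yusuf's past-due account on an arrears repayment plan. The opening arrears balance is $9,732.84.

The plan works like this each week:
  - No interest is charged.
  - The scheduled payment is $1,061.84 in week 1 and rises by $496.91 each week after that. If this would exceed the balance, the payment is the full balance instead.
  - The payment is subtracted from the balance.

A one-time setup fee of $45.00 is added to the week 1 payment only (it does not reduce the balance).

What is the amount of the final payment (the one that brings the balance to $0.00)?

Week 1: opening $9,732.84; payment $1,061.84 (+ $45.00 fee); balance $8,671.00
Week 2: opening $8,671.00; payment $1,558.75; balance $7,112.25
Week 3: opening $7,112.25; payment $2,055.66; balance $5,056.59
Week 4: opening $5,056.59; payment $2,552.57; balance $2,504.02
Week 5: opening $2,504.02; payment $2,504.02; balance $0.00

$2,504.02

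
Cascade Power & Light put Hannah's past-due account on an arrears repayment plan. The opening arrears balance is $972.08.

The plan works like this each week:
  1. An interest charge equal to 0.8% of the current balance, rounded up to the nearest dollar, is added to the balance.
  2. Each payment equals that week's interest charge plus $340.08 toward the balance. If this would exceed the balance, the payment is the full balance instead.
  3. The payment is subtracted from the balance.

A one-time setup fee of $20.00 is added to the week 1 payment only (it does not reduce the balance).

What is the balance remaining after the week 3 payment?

$0.00

Week 1: opening $972.08; interest $8.00 → $980.08; payment $348.08 (+ $20.00 fee); balance $632.00
Week 2: opening $632.00; interest $6.00 → $638.00; payment $346.08; balance $291.92
Week 3: opening $291.92; interest $3.00 → $294.92; payment $294.92; balance $0.00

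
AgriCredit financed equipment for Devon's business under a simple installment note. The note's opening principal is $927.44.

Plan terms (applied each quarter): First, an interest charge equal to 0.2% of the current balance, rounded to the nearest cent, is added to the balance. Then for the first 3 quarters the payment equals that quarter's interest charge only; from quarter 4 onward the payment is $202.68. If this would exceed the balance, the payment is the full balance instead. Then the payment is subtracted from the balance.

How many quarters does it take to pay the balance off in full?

Quarter 1: opening $927.44; interest $1.85 → $929.29; payment $1.85; balance $927.44
Quarter 2: opening $927.44; interest $1.85 → $929.29; payment $1.85; balance $927.44
Quarter 3: opening $927.44; interest $1.85 → $929.29; payment $1.85; balance $927.44
Quarter 4: opening $927.44; interest $1.85 → $929.29; payment $202.68; balance $726.61
Quarter 5: opening $726.61; interest $1.45 → $728.06; payment $202.68; balance $525.38
Quarter 6: opening $525.38; interest $1.05 → $526.43; payment $202.68; balance $323.75
Quarter 7: opening $323.75; interest $0.65 → $324.40; payment $202.68; balance $121.72
Quarter 8: opening $121.72; interest $0.24 → $121.96; payment $121.96; balance $0.00
Balance reaches $0.00 in quarter 8.

8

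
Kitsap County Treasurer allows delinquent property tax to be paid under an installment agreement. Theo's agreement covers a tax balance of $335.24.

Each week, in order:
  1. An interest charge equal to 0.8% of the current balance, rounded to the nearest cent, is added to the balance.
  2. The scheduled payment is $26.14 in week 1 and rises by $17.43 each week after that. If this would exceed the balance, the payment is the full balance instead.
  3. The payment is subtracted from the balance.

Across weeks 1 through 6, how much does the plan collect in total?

# | Opening | Interest | Payment | End bal
1 | $335.24 | $2.68 | $26.14 | $311.78
2 | $311.78 | $2.49 | $43.57 | $270.70
3 | $270.70 | $2.17 | $61.00 | $211.87
4 | $211.87 | $1.69 | $78.43 | $135.13
5 | $135.13 | $1.08 | $95.86 | $40.35
6 | $40.35 | $0.32 | $40.67 | $0.00
Total paid: $345.67

$345.67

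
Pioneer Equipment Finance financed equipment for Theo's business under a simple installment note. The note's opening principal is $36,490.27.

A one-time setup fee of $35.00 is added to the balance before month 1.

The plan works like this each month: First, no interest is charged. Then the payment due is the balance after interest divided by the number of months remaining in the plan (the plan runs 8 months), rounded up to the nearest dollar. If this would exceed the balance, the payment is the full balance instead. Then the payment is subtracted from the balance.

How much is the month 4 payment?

$4,566.00

# | Opening | Payment | End bal
1 | $36,525.27 | $4,566.00 | $31,959.27
2 | $31,959.27 | $4,566.00 | $27,393.27
3 | $27,393.27 | $4,566.00 | $22,827.27
4 | $22,827.27 | $4,566.00 | $18,261.27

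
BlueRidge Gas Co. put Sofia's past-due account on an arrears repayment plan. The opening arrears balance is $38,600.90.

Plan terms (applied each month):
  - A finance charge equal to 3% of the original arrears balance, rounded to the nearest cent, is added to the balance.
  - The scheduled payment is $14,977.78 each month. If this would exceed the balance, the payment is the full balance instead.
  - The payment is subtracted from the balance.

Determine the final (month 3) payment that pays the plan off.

# | Opening | Interest | Payment | End bal
1 | $38,600.90 | $1,158.03 | $14,977.78 | $24,781.15
2 | $24,781.15 | $1,158.03 | $14,977.78 | $10,961.40
3 | $10,961.40 | $1,158.03 | $12,119.43 | $0.00

$12,119.43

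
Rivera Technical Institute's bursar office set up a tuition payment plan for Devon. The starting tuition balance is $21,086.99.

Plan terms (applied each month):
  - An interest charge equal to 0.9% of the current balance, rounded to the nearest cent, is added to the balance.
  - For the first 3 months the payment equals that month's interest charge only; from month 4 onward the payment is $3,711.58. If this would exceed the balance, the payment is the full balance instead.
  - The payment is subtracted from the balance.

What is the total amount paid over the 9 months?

Month 1: opening $21,086.99; interest $189.78 → $21,276.77; payment $189.78; balance $21,086.99
Month 2: opening $21,086.99; interest $189.78 → $21,276.77; payment $189.78; balance $21,086.99
Month 3: opening $21,086.99; interest $189.78 → $21,276.77; payment $189.78; balance $21,086.99
Month 4: opening $21,086.99; interest $189.78 → $21,276.77; payment $3,711.58; balance $17,565.19
Month 5: opening $17,565.19; interest $158.09 → $17,723.28; payment $3,711.58; balance $14,011.70
Month 6: opening $14,011.70; interest $126.11 → $14,137.81; payment $3,711.58; balance $10,426.23
Month 7: opening $10,426.23; interest $93.84 → $10,520.07; payment $3,711.58; balance $6,808.49
Month 8: opening $6,808.49; interest $61.28 → $6,869.77; payment $3,711.58; balance $3,158.19
Month 9: opening $3,158.19; interest $28.42 → $3,186.61; payment $3,186.61; balance $0.00
Total paid: $22,313.85

$22,313.85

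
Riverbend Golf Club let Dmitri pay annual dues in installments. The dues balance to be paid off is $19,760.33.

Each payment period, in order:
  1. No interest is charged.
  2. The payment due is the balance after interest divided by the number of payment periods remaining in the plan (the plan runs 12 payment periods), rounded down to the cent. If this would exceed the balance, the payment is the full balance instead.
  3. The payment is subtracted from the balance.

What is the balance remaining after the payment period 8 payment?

Payment period 1: opening $19,760.33; payment $1,646.69; balance $18,113.64
Payment period 2: opening $18,113.64; payment $1,646.69; balance $16,466.95
Payment period 3: opening $16,466.95; payment $1,646.69; balance $14,820.26
Payment period 4: opening $14,820.26; payment $1,646.69; balance $13,173.57
Payment period 5: opening $13,173.57; payment $1,646.69; balance $11,526.88
Payment period 6: opening $11,526.88; payment $1,646.69; balance $9,880.19
Payment period 7: opening $9,880.19; payment $1,646.69; balance $8,233.50
Payment period 8: opening $8,233.50; payment $1,646.70; balance $6,586.80

$6,586.80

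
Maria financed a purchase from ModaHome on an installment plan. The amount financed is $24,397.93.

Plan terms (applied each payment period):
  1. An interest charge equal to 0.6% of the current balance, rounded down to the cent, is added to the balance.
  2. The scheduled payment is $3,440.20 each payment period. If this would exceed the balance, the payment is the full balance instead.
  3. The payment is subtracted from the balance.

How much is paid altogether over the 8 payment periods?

# | Opening | Interest | Payment | End bal
1 | $24,397.93 | $146.38 | $3,440.20 | $21,104.11
2 | $21,104.11 | $126.62 | $3,440.20 | $17,790.53
3 | $17,790.53 | $106.74 | $3,440.20 | $14,457.07
4 | $14,457.07 | $86.74 | $3,440.20 | $11,103.61
5 | $11,103.61 | $66.62 | $3,440.20 | $7,730.03
6 | $7,730.03 | $46.38 | $3,440.20 | $4,336.21
7 | $4,336.21 | $26.01 | $3,440.20 | $922.02
8 | $922.02 | $5.53 | $927.55 | $0.00
Total paid: $25,008.95

$25,008.95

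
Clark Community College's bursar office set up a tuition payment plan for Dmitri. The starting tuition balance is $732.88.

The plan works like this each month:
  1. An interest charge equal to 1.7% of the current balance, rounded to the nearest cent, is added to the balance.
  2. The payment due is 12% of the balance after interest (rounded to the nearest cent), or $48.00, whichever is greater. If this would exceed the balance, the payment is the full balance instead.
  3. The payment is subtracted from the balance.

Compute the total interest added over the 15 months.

Month 1: opening $732.88; interest $12.46 → $745.34; payment $89.44; balance $655.90
Month 2: opening $655.90; interest $11.15 → $667.05; payment $80.05; balance $587.00
Month 3: opening $587.00; interest $9.98 → $596.98; payment $71.64; balance $525.34
Month 4: opening $525.34; interest $8.93 → $534.27; payment $64.11; balance $470.16
Month 5: opening $470.16; interest $7.99 → $478.15; payment $57.38; balance $420.77
Month 6: opening $420.77; interest $7.15 → $427.92; payment $51.35; balance $376.57
Month 7: opening $376.57; interest $6.40 → $382.97; payment $48.00; balance $334.97
Month 8: opening $334.97; interest $5.69 → $340.66; payment $48.00; balance $292.66
Month 9: opening $292.66; interest $4.98 → $297.64; payment $48.00; balance $249.64
Month 10: opening $249.64; interest $4.24 → $253.88; payment $48.00; balance $205.88
Month 11: opening $205.88; interest $3.50 → $209.38; payment $48.00; balance $161.38
Month 12: opening $161.38; interest $2.74 → $164.12; payment $48.00; balance $116.12
Month 13: opening $116.12; interest $1.97 → $118.09; payment $48.00; balance $70.09
Month 14: opening $70.09; interest $1.19 → $71.28; payment $48.00; balance $23.28
Month 15: opening $23.28; interest $0.40 → $23.68; payment $23.68; balance $0.00
Total interest: $12.46 + $11.15 + $9.98 + $8.93 + $7.99 + $7.15 + $6.40 + $5.69 + $4.98 + $4.24 + $3.50 + $2.74 + $1.97 + $1.19 + $0.40 = $88.77

$88.77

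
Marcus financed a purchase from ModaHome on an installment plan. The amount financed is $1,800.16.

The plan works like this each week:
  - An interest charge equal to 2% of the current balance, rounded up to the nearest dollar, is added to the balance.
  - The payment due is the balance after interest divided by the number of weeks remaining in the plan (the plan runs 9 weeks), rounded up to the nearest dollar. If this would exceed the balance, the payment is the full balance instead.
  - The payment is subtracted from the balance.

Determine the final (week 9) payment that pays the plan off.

Week 1: opening $1,800.16; interest $37.00 → $1,837.16; payment $205.00; balance $1,632.16
Week 2: opening $1,632.16; interest $33.00 → $1,665.16; payment $209.00; balance $1,456.16
Week 3: opening $1,456.16; interest $30.00 → $1,486.16; payment $213.00; balance $1,273.16
Week 4: opening $1,273.16; interest $26.00 → $1,299.16; payment $217.00; balance $1,082.16
Week 5: opening $1,082.16; interest $22.00 → $1,104.16; payment $221.00; balance $883.16
Week 6: opening $883.16; interest $18.00 → $901.16; payment $226.00; balance $675.16
Week 7: opening $675.16; interest $14.00 → $689.16; payment $230.00; balance $459.16
Week 8: opening $459.16; interest $10.00 → $469.16; payment $235.00; balance $234.16
Week 9: opening $234.16; interest $5.00 → $239.16; payment $239.16; balance $0.00

$239.16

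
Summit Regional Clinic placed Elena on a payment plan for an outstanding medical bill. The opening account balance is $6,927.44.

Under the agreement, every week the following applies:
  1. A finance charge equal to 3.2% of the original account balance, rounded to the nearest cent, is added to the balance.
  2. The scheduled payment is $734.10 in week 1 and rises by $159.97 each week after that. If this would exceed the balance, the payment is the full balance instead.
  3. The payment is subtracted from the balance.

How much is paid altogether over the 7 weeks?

$8,479.20

Week 1: $6,927.44 +$221.68 interest = $7,149.12; pay $734.10 → $6,415.02
Week 2: $6,415.02 +$221.68 interest = $6,636.70; pay $894.07 → $5,742.63
Week 3: $5,742.63 +$221.68 interest = $5,964.31; pay $1,054.04 → $4,910.27
Week 4: $4,910.27 +$221.68 interest = $5,131.95; pay $1,214.01 → $3,917.94
Week 5: $3,917.94 +$221.68 interest = $4,139.62; pay $1,373.98 → $2,765.64
Week 6: $2,765.64 +$221.68 interest = $2,987.32; pay $1,533.95 → $1,453.37
Week 7: $1,453.37 +$221.68 interest = $1,675.05; pay $1,675.05 → $0.00
Total paid: $8,479.20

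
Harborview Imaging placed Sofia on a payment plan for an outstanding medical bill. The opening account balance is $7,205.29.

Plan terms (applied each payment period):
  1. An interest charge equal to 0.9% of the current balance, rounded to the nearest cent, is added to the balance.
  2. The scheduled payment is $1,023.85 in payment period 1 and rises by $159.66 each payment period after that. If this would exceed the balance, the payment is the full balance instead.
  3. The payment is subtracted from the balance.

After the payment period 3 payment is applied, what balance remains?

Payment period 1: $7,205.29 +$64.85 interest = $7,270.14; pay $1,023.85 → $6,246.29
Payment period 2: $6,246.29 +$56.22 interest = $6,302.51; pay $1,183.51 → $5,119.00
Payment period 3: $5,119.00 +$46.07 interest = $5,165.07; pay $1,343.17 → $3,821.90

$3,821.90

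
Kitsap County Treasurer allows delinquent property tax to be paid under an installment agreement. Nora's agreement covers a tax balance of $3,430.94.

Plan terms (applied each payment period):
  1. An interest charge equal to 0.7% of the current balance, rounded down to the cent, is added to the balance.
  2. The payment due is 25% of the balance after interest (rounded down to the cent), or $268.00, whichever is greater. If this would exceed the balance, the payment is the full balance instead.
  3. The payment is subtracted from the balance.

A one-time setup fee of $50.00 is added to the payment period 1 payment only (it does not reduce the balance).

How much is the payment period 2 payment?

Payment period 1: opening $3,430.94; interest $24.01 → $3,454.95; payment $863.73 (+ $50.00 fee); balance $2,591.22
Payment period 2: opening $2,591.22; interest $18.13 → $2,609.35; payment $652.33; balance $1,957.02

$652.33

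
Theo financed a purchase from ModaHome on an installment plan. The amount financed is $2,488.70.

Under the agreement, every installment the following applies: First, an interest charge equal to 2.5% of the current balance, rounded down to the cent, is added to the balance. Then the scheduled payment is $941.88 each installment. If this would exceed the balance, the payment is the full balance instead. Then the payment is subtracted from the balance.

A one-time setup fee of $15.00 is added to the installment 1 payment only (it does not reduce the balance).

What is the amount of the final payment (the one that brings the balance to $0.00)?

Installment 1: opening $2,488.70; interest $62.21 → $2,550.91; payment $941.88 (+ $15.00 fee); balance $1,609.03
Installment 2: opening $1,609.03; interest $40.22 → $1,649.25; payment $941.88; balance $707.37
Installment 3: opening $707.37; interest $17.68 → $725.05; payment $725.05; balance $0.00

$725.05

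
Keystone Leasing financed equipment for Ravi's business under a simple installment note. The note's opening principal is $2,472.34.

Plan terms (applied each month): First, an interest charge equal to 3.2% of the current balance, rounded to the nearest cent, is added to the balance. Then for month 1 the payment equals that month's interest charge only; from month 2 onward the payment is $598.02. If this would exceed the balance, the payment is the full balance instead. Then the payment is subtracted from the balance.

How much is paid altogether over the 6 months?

$2,775.57

# | Opening | Interest | Payment | End bal
1 | $2,472.34 | $79.11 | $79.11 | $2,472.34
2 | $2,472.34 | $79.11 | $598.02 | $1,953.43
3 | $1,953.43 | $62.51 | $598.02 | $1,417.92
4 | $1,417.92 | $45.37 | $598.02 | $865.27
5 | $865.27 | $27.69 | $598.02 | $294.94
6 | $294.94 | $9.44 | $304.38 | $0.00
Total paid: $2,775.57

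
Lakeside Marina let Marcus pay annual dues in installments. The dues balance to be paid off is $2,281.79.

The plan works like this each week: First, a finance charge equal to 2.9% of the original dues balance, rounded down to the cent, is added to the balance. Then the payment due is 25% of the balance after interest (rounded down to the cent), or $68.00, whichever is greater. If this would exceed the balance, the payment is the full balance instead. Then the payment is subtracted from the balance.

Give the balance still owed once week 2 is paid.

Week 1: opening $2,281.79; interest $66.17 → $2,347.96; payment $586.99; balance $1,760.97
Week 2: opening $1,760.97; interest $66.17 → $1,827.14; payment $456.78; balance $1,370.36

$1,370.36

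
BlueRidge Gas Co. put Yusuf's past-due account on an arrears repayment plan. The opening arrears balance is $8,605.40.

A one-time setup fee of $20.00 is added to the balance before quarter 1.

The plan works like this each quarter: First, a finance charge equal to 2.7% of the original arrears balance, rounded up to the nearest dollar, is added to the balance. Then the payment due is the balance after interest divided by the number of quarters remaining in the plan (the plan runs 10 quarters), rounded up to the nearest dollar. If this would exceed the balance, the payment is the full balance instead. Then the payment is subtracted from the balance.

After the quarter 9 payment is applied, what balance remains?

Quarter 1: opening $8,625.40; interest $233.00 → $8,858.40; payment $886.00; balance $7,972.40
Quarter 2: opening $7,972.40; interest $233.00 → $8,205.40; payment $912.00; balance $7,293.40
Quarter 3: opening $7,293.40; interest $233.00 → $7,526.40; payment $941.00; balance $6,585.40
Quarter 4: opening $6,585.40; interest $233.00 → $6,818.40; payment $975.00; balance $5,843.40
Quarter 5: opening $5,843.40; interest $233.00 → $6,076.40; payment $1,013.00; balance $5,063.40
Quarter 6: opening $5,063.40; interest $233.00 → $5,296.40; payment $1,060.00; balance $4,236.40
Quarter 7: opening $4,236.40; interest $233.00 → $4,469.40; payment $1,118.00; balance $3,351.40
Quarter 8: opening $3,351.40; interest $233.00 → $3,584.40; payment $1,195.00; balance $2,389.40
Quarter 9: opening $2,389.40; interest $233.00 → $2,622.40; payment $1,312.00; balance $1,310.40

$1,310.40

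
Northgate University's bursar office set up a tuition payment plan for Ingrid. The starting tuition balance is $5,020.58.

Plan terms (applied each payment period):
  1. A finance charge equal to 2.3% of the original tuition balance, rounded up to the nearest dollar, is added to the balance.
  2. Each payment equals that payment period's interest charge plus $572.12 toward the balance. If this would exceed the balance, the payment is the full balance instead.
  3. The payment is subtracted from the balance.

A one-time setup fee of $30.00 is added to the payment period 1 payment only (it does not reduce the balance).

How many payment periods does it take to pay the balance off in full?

# | Opening | Interest | Payment | Fee | End bal
1 | $5,020.58 | $116.00 | $688.12 | $30.00 | $4,448.46
2 | $4,448.46 | $116.00 | $688.12 | — | $3,876.34
3 | $3,876.34 | $116.00 | $688.12 | — | $3,304.22
4 | $3,304.22 | $116.00 | $688.12 | — | $2,732.10
5 | $2,732.10 | $116.00 | $688.12 | — | $2,159.98
6 | $2,159.98 | $116.00 | $688.12 | — | $1,587.86
7 | $1,587.86 | $116.00 | $688.12 | — | $1,015.74
8 | $1,015.74 | $116.00 | $688.12 | — | $443.62
9 | $443.62 | $116.00 | $559.62 | — | $0.00
Balance reaches $0.00 in payment period 9.

9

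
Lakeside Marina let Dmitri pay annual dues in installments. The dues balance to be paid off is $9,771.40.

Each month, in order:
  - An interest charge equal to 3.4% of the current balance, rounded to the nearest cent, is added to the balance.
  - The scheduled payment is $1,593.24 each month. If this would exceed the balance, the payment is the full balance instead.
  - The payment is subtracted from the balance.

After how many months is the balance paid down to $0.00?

# | Opening | Interest | Payment | End bal
1 | $9,771.40 | $332.23 | $1,593.24 | $8,510.39
2 | $8,510.39 | $289.35 | $1,593.24 | $7,206.50
3 | $7,206.50 | $245.02 | $1,593.24 | $5,858.28
4 | $5,858.28 | $199.18 | $1,593.24 | $4,464.22
5 | $4,464.22 | $151.78 | $1,593.24 | $3,022.76
6 | $3,022.76 | $102.77 | $1,593.24 | $1,532.29
7 | $1,532.29 | $52.10 | $1,584.39 | $0.00
Balance reaches $0.00 in month 7.

7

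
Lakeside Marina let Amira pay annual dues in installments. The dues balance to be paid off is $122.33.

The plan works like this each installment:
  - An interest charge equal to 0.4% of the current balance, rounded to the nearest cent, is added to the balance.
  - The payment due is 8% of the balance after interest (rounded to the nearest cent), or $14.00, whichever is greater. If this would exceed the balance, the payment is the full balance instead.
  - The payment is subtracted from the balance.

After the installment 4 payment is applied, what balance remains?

Installment 1: opening $122.33; interest $0.49 → $122.82; payment $14.00; balance $108.82
Installment 2: opening $108.82; interest $0.44 → $109.26; payment $14.00; balance $95.26
Installment 3: opening $95.26; interest $0.38 → $95.64; payment $14.00; balance $81.64
Installment 4: opening $81.64; interest $0.33 → $81.97; payment $14.00; balance $67.97

$67.97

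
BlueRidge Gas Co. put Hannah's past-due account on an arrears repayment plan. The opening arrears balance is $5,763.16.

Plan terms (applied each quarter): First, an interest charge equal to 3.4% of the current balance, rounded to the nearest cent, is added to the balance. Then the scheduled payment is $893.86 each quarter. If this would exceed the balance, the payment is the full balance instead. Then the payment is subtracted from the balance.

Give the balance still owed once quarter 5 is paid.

Quarter 1: $5,763.16 +$195.95 interest = $5,959.11; pay $893.86 → $5,065.25
Quarter 2: $5,065.25 +$172.22 interest = $5,237.47; pay $893.86 → $4,343.61
Quarter 3: $4,343.61 +$147.68 interest = $4,491.29; pay $893.86 → $3,597.43
Quarter 4: $3,597.43 +$122.31 interest = $3,719.74; pay $893.86 → $2,825.88
Quarter 5: $2,825.88 +$96.08 interest = $2,921.96; pay $893.86 → $2,028.10

$2,028.10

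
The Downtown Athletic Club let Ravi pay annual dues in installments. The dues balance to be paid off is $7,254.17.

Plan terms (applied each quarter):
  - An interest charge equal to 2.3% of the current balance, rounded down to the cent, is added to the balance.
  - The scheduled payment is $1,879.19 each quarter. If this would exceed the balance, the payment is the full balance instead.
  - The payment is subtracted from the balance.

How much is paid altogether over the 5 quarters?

Quarter 1: opening $7,254.17; interest $166.84 → $7,421.01; payment $1,879.19; balance $5,541.82
Quarter 2: opening $5,541.82; interest $127.46 → $5,669.28; payment $1,879.19; balance $3,790.09
Quarter 3: opening $3,790.09; interest $87.17 → $3,877.26; payment $1,879.19; balance $1,998.07
Quarter 4: opening $1,998.07; interest $45.95 → $2,044.02; payment $1,879.19; balance $164.83
Quarter 5: opening $164.83; interest $3.79 → $168.62; payment $168.62; balance $0.00
Total paid: $7,685.38

$7,685.38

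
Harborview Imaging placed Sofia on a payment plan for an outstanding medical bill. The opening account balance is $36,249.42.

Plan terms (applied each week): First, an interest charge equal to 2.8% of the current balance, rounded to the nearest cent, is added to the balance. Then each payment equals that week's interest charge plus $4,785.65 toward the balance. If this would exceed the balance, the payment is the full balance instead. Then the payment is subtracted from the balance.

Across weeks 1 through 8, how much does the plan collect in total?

$40,617.34

Week 1: $36,249.42 +$1,014.98 interest = $37,264.40; pay $5,800.63 → $31,463.77
Week 2: $31,463.77 +$880.99 interest = $32,344.76; pay $5,666.64 → $26,678.12
Week 3: $26,678.12 +$746.99 interest = $27,425.11; pay $5,532.64 → $21,892.47
Week 4: $21,892.47 +$612.99 interest = $22,505.46; pay $5,398.64 → $17,106.82
Week 5: $17,106.82 +$478.99 interest = $17,585.81; pay $5,264.64 → $12,321.17
Week 6: $12,321.17 +$344.99 interest = $12,666.16; pay $5,130.64 → $7,535.52
Week 7: $7,535.52 +$210.99 interest = $7,746.51; pay $4,996.64 → $2,749.87
Week 8: $2,749.87 +$77.00 interest = $2,826.87; pay $2,826.87 → $0.00
Total paid: $40,617.34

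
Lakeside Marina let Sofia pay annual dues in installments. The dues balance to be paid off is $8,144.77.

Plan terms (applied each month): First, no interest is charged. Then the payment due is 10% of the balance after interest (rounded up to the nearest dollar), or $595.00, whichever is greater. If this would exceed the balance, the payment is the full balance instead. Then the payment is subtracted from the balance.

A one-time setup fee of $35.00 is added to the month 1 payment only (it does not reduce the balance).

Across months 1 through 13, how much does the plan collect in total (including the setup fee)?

$8,179.77

# | Opening | Payment | Fee | End bal
1 | $8,144.77 | $815.00 | $35.00 | $7,329.77
2 | $7,329.77 | $733.00 | — | $6,596.77
3 | $6,596.77 | $660.00 | — | $5,936.77
4 | $5,936.77 | $595.00 | — | $5,341.77
5 | $5,341.77 | $595.00 | — | $4,746.77
6 | $4,746.77 | $595.00 | — | $4,151.77
7 | $4,151.77 | $595.00 | — | $3,556.77
8 | $3,556.77 | $595.00 | — | $2,961.77
9 | $2,961.77 | $595.00 | — | $2,366.77
10 | $2,366.77 | $595.00 | — | $1,771.77
11 | $1,771.77 | $595.00 | — | $1,176.77
12 | $1,176.77 | $595.00 | — | $581.77
13 | $581.77 | $581.77 | — | $0.00
Total paid: $8,179.77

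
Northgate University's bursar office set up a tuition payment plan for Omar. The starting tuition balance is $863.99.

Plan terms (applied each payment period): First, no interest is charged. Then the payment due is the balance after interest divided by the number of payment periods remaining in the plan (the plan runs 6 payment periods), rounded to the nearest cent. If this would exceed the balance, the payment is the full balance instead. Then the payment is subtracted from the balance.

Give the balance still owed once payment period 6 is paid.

$0.00

Payment period 1: opening $863.99; payment $144.00; balance $719.99
Payment period 2: opening $719.99; payment $144.00; balance $575.99
Payment period 3: opening $575.99; payment $144.00; balance $431.99
Payment period 4: opening $431.99; payment $144.00; balance $287.99
Payment period 5: opening $287.99; payment $144.00; balance $143.99
Payment period 6: opening $143.99; payment $143.99; balance $0.00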